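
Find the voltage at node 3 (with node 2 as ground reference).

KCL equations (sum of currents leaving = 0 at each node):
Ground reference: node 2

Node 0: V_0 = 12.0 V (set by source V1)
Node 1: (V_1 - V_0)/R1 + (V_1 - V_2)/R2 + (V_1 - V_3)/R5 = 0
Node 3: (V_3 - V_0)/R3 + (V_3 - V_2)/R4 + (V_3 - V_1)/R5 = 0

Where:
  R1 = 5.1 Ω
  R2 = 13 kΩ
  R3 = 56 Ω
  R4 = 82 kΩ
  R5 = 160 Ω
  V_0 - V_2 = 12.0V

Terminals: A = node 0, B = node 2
Nodal analysis, taking node 2 as the 0 V reference.
Source V1 fixes V_0 = 12 V.
KCL at each unknown node (sum of currents leaving = 0; resistances in Ω):
  Node 1: (V_1 - 12)/5.1 + (V_1 - 0)/13000 + (V_1 - V_3)/160 = 0
  Node 3: (V_3 - 12)/56 + (V_3 - 0)/82000 + (V_3 - V_1)/160 = 0
Collecting terms (coefficients in siemens):
  0.2024·V_1 - 0.00625·V_3 = 2.353
  0.02412·V_3 - 0.00625·V_1 = 0.2143
Determinant D = (0.2024)(0.02412) - (-0.00625)(-0.00625) = 0.004843
V_1 = [(2.353)(0.02412) - (-0.00625)(0.2143)]/D = 12 V
V_3 = [(0.2024)(0.2143) - (2.353)(-0.00625)]/D = 11.99 V
The requested potential is V_3 = 11.99 V.

Final answer: V_3 = 11.99 V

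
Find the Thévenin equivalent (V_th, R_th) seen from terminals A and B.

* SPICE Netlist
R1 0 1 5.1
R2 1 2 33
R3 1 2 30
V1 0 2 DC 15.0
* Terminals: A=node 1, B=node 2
Step 1 — V_th is the open-circuit voltage V_A - V_B (nothing connected across the terminals).
Nodal analysis, taking node 2 as the 0 V reference.
Source V1 fixes V_0 = 15 V.
KCL at each unknown node (sum of currents leaving = 0; resistances in Ω):
  Node 1: (V_1 - 15)/5.1 + (V_1 - 0)/33 + (V_1 - 0)/30 = 0
Collecting terms: 0.2597 × V_1 = 2.941  =>  V_1 = 11.32 V
V_th = V_1 - V_2 = 11.32 - 0 = 11.32 V
Step 2 — R_th: zero the source — replace V1 by a short circuit (node 2 merges into node 0) — and find the resistance seen between A (node 1) and B (node 0).
Reduce the network between node 1 (A) and node 0 (B) by series/parallel combination:
  Rp1 = R1 ‖ R2 ‖ R3 (parallel, all between nodes 0 and 1) = 1/(1/5.1 + 1/33 + 1/30) = 3.85 Ω
R_th = 3.85 Ω

Final answer: V_th = 11.32 V, R_th = 3.85 Ω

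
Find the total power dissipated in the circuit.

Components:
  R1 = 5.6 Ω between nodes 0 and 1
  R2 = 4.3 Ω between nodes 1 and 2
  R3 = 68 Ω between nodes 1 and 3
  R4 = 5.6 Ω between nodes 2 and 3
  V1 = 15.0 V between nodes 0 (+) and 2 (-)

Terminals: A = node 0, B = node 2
Nodal analysis, taking node 2 as the 0 V reference.
Source V1 fixes V_0 = 15 V.
KCL at each unknown node (sum of currents leaving = 0; resistances in Ω):
  Node 1: (V_1 - 15)/5.6 + (V_1 - 0)/4.3 + (V_1 - V_3)/68 = 0
  Node 3: (V_3 - V_1)/68 + (V_3 - 0)/5.6 = 0
Collecting terms (coefficients in siemens):
  0.4258·V_1 - 0.01471·V_3 = 2.679
  0.1933·V_3 - 0.01471·V_1 = 0
Determinant D = (0.4258)(0.1933) - (-0.01471)(-0.01471) = 0.08209
V_1 = [(2.679)(0.1933) - (-0.01471)(0)]/D = 6.307 V
V_3 = [(0.4258)(0) - (2.679)(-0.01471)]/D = 0.4799 V
Power in each resistor, P = (ΔV)²/R:
  P_R1 = (15 - 6.307)²/5.6 = 13.5 W
  P_R2 = (6.307 - 0)²/4.3 = 9.25 W
  P_R3 = (6.307 - 0.4799)²/68 = 0.4993 W
  P_R4 = (0 - 0.4799)²/5.6 = 0.04112 W
P_total = P_R1 + P_R2 + P_R3 + P_R4 = 23.29 W

Final answer: 23.29 W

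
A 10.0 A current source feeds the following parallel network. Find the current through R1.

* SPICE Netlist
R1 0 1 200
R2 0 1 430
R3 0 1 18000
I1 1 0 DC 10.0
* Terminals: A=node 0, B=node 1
All resistors sit directly between nodes 0 and 1, so they are in parallel and share one voltage V; the full source current 10 A splits among them.
1/R_par = 1/200 + 1/430 + 1/18000 = 0.007381 S  =>  R_par = 135.5 Ω
V = I × R_par = 10 × 135.5 = 1355 V
I_R1 = V/R1 = 1355/200 = 6.774 A

Final answer: 6.774 A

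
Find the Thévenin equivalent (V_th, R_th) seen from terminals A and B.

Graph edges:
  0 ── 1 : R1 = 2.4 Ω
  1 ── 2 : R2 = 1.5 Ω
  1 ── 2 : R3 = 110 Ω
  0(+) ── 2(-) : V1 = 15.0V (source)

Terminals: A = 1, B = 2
Step 1 — V_th is the open-circuit voltage V_A - V_B (nothing connected across the terminals).
Nodal analysis, taking node 2 as the 0 V reference.
Source V1 fixes V_0 = 15 V.
KCL at each unknown node (sum of currents leaving = 0; resistances in Ω):
  Node 1: (V_1 - 15)/2.4 + (V_1 - 0)/1.5 + (V_1 - 0)/110 = 0
Collecting terms: 1.092 × V_1 = 6.25  =>  V_1 = 5.721 V
V_th = V_1 - V_2 = 5.721 - 0 = 5.721 V
Step 2 — R_th: zero the source — replace V1 by a short circuit (node 2 merges into node 0) — and find the resistance seen between A (node 1) and B (node 0).
Reduce the network between node 1 (A) and node 0 (B) by series/parallel combination:
  Rp1 = R1 ‖ R2 ‖ R3 (parallel, all between nodes 0 and 1) = 1/(1/2.4 + 1/1.5 + 1/110) = 0.9154 Ω
R_th = 0.9154 Ω

Final answer: V_th = 5.721 V, R_th = 0.9154 Ω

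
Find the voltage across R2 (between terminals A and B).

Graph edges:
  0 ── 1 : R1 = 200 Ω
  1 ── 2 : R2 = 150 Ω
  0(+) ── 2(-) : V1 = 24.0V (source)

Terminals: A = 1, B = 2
R1 and R2 are in series across V1 (node 0 → node 1 → node 2), and the output A–B is taken across R2, so this is a voltage divider.
Series current: I = V1/(R1 + R2) = 24/(200 + 150) = 24/350 = 0.06857 A
V_R2 = I × R2 = V1 × R2/(R1 + R2) = 24 × 150/350 = 10.29 V

Final answer: 10.29 V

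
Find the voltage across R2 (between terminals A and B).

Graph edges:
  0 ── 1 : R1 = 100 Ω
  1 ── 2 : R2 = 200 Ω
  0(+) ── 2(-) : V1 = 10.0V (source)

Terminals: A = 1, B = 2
R1 and R2 are in series across V1 (node 0 → node 1 → node 2), and the output A–B is taken across R2, so this is a voltage divider.
Series current: I = V1/(R1 + R2) = 10/(100 + 200) = 10/300 = 0.03333 A
V_R2 = I × R2 = V1 × R2/(R1 + R2) = 10 × 200/300 = 6.667 V

Final answer: 6.667 V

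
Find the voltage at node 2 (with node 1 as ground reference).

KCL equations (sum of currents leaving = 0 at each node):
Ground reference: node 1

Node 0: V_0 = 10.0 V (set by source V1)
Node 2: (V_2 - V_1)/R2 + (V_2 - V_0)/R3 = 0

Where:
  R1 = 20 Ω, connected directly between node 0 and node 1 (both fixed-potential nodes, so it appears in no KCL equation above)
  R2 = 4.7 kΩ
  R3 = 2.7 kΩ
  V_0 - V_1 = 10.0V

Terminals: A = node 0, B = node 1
Nodal analysis, taking node 1 as the 0 V reference.
Source V1 fixes V_0 = 10 V.
KCL at each unknown node (sum of currents leaving = 0; resistances in Ω):
  Node 2: (V_2 - 0)/4700 + (V_2 - 10)/2700 = 0
Collecting terms: 0.0005831 × V_2 = 0.003704  =>  V_2 = 6.351 V
The requested potential is V_2 = 6.351 V.

Final answer: V_2 = 6.351 V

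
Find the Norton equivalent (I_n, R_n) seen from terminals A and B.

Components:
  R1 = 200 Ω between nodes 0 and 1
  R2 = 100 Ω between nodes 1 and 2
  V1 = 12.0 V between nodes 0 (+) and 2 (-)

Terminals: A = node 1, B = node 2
Find the Thévenin equivalent first; then I_n = V_th/R_th and R_n = R_th.
Step 1 — V_th is the open-circuit voltage V_A - V_B (nothing connected across the terminals).
Nodal analysis, taking node 2 as the 0 V reference.
Source V1 fixes V_0 = 12 V.
KCL at each unknown node (sum of currents leaving = 0; resistances in Ω):
  Node 1: (V_1 - 12)/200 + (V_1 - 0)/100 = 0
Collecting terms: 0.015 × V_1 = 0.06  =>  V_1 = 4 V
V_th = V_1 - V_2 = 4 - 0 = 4 V
Step 2 — R_th: zero the source — replace V1 by a short circuit (node 2 merges into node 0) — and find the resistance seen between A (node 1) and B (node 0).
Reduce the network between node 1 (A) and node 0 (B) by series/parallel combination:
  Rp1 = R1 ‖ R2 (parallel, both between nodes 0 and 1) = 1/(1/200 + 1/100) = 66.67 Ω
R_th = 66.67 Ω
I_n = V_th/R_th = 4/66.67 = 0.06 A, and R_n = R_th = 66.67 Ω

Final answer: I_n = 0.06 A, R_n = 66.67 Ω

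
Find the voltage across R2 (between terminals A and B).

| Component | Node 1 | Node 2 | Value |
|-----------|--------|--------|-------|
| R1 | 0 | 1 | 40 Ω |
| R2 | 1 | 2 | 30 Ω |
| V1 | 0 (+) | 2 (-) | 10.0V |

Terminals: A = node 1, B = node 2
R1 and R2 are in series across V1 (node 0 → node 1 → node 2), and the output A–B is taken across R2, so this is a voltage divider.
Series current: I = V1/(R1 + R2) = 10/(40 + 30) = 10/70 = 0.1429 A
V_R2 = I × R2 = V1 × R2/(R1 + R2) = 10 × 30/70 = 4.286 V

Final answer: 4.286 V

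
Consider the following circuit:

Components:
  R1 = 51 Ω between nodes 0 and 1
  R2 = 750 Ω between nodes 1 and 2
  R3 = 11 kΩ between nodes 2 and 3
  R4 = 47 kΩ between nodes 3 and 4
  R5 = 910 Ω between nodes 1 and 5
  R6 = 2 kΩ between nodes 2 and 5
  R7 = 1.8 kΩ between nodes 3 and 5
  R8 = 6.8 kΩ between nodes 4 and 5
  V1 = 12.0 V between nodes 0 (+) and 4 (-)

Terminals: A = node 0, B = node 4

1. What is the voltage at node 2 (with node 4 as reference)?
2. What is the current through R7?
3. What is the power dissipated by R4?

Nodal analysis, taking node 4 as the 0 V reference.
Source V1 fixes V_0 = 12 V.
KCL at each unknown node (sum of currents leaving = 0; resistances in Ω):
  Node 1: (V_1 - 12)/51 + (V_1 - V_2)/750 + (V_1 - V_5)/910 = 0
  Node 2: (V_2 - V_1)/750 + (V_2 - V_3)/11000 + (V_2 - V_5)/2000 = 0
  Node 3: (V_3 - V_2)/11000 + (V_3 - 0)/47000 + (V_3 - V_5)/1800 = 0
  Node 5: (V_5 - V_1)/910 + (V_5 - V_2)/2000 + (V_5 - V_3)/1800 + (V_5 - 0)/6800 = 0
Collecting terms (coefficients in siemens):
  0.02204·V_1 - 0.001333·V_2 - 0.001099·V_5 = 0.2353
  0.001924·V_2 - 0.001333·V_1 - 0.00009091·V_3 - 0.0005·V_5 = 0
  0.0006677·V_3 - 0.00009091·V_2 - 0.0005556·V_5 = 0
  0.002302·V_5 - 0.001099·V_1 - 0.0005·V_2 - 0.0005556·V_3 = 0
Solving these 4 simultaneous equations (Gaussian elimination) gives:
  V_1 = 11.91 V, V_2 = 11.53 V, V_3 = 10.49 V, V_5 = 10.72 V
Part 1:
  Read off the nodal solution: V_2 = 11.53 V
Part 2:
  I_R7 = (V_3 - V_5)/R7 = (10.49 - 10.72)/1800 = -0.0001286 A
  Magnitude: I_R7 = 0.0001286 A
Part 3:
  I_R4 = (V_3 - V_4)/R4 = (10.49 - 0)/47000 = 0.0002232 A
  P_R4 = I_R4² × R4 = (0.0002232)² × 47000 = 0.002343 W

Final answers:
1. V_2 = 11.53 V
2. I_R7 = 0.0001286 A
3. P_R4 = 0.002343 W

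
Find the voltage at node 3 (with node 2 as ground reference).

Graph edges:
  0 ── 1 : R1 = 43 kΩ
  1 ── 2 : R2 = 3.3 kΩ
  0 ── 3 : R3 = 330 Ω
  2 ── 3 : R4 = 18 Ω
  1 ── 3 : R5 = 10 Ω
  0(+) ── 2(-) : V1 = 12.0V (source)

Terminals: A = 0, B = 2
Nodal analysis, taking node 2 as the 0 V reference.
Source V1 fixes V_0 = 12 V.
KCL at each unknown node (sum of currents leaving = 0; resistances in Ω):
  Node 1: (V_1 - 12)/43000 + (V_1 - 0)/3300 + (V_1 - V_3)/10 = 0
  Node 3: (V_3 - 12)/330 + (V_3 - 0)/18 + (V_3 - V_1)/10 = 0
Collecting terms (coefficients in siemens):
  0.1003·V_1 - 0.1·V_3 = 0.0002791
  0.1586·V_3 - 0.1·V_1 = 0.03636
Determinant D = (0.1003)(0.1586) - (-0.1)(-0.1) = 0.00591
V_1 = [(0.0002791)(0.1586) - (-0.1)(0.03636)]/D = 0.6227 V
V_3 = [(0.1003)(0.03636) - (0.0002791)(-0.1)]/D = 0.622 V
The requested potential is V_3 = 0.622 V.

Final answer: V_3 = 0.622 V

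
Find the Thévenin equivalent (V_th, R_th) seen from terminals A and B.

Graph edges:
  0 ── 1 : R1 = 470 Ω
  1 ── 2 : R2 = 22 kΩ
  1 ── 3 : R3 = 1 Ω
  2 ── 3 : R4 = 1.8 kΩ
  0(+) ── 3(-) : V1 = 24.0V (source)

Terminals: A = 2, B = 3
Step 1 — V_th is the open-circuit voltage V_A - V_B (nothing connected across the terminals).
Nodal analysis, taking node 3 as the 0 V reference.
Source V1 fixes V_0 = 24 V.
KCL at each unknown node (sum of currents leaving = 0; resistances in Ω):
  Node 1: (V_1 - 24)/470 + (V_1 - V_2)/22000 + (V_1 - 0)/1 = 0
  Node 2: (V_2 - V_1)/22000 + (V_2 - 0)/1800 = 0
Collecting terms (coefficients in siemens):
  1.002·V_1 - 0.00004545·V_2 = 0.05106
  0.000601·V_2 - 0.00004545·V_1 = 0
Determinant D = (1.002)(0.000601) - (-0.00004545)(-0.00004545) = 0.0006023
V_1 = [(0.05106)(0.000601) - (-0.00004545)(0)]/D = 0.05095 V
V_2 = [(1.002)(0) - (0.05106)(-0.00004545)]/D = 0.003854 V
V_th = V_2 - V_3 = 0.003854 - 0 = 0.003854 V
Step 2 — R_th: zero the source — replace V1 by a short circuit (node 3 merges into node 0) — and find the resistance seen between A (node 2) and B (node 0).
Reduce the network between node 2 (A) and node 0 (B) by series/parallel combination:
  Rp1 = R1 ‖ R3 (parallel, both between nodes 0 and 1) = 1/(1/470 + 1/1) = 0.9979 Ω
  Rs1 = R2 + Rp1 (series, joined only at node 1) = 22000 + 0.9979 = 22000 Ω
  Rp2 = R4 ‖ Rs1 (parallel, both between nodes 0 and 2) = 1/(1/1800 + 1/22000) = 1664 Ω
R_th = 1.664 kΩ

Final answer: V_th = 0.003854 V, R_th = 1.664 kΩ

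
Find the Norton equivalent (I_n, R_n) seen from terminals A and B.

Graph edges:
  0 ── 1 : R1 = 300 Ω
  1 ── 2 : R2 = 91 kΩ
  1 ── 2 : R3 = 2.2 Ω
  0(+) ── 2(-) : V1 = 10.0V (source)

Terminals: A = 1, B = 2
Find the Thévenin equivalent first; then I_n = V_th/R_th and R_n = R_th.
Step 1 — V_th is the open-circuit voltage V_A - V_B (nothing connected across the terminals).
Nodal analysis, taking node 2 as the 0 V reference.
Source V1 fixes V_0 = 10 V.
KCL at each unknown node (sum of currents leaving = 0; resistances in Ω):
  Node 1: (V_1 - 10)/300 + (V_1 - 0)/91000 + (V_1 - 0)/2.2 = 0
Collecting terms: 0.4579 × V_1 = 0.03333  =>  V_1 = 0.0728 V
V_th = V_1 - V_2 = 0.0728 - 0 = 0.0728 V
Step 2 — R_th: zero the source — replace V1 by a short circuit (node 2 merges into node 0) — and find the resistance seen between A (node 1) and B (node 0).
Reduce the network between node 1 (A) and node 0 (B) by series/parallel combination:
  Rp1 = R1 ‖ R2 ‖ R3 (parallel, all between nodes 0 and 1) = 1/(1/300 + 1/91000 + 1/2.2) = 2.184 Ω
R_th = 2.184 Ω
I_n = V_th/R_th = 0.0728/2.184 = 0.03333 A, and R_n = R_th = 2.184 Ω

Final answer: I_n = 0.03333 A, R_n = 2.184 Ω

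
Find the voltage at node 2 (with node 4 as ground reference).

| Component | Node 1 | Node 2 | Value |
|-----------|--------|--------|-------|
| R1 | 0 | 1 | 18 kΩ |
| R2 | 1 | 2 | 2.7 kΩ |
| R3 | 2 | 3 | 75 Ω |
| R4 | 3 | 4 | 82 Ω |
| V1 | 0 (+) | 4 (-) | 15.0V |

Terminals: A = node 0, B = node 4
Nodal analysis, taking node 4 as the 0 V reference.
Source V1 fixes V_0 = 15 V.
KCL at each unknown node (sum of currents leaving = 0; resistances in Ω):
  Node 1: (V_1 - 15)/18000 + (V_1 - V_2)/2700 = 0
  Node 2: (V_2 - V_1)/2700 + (V_2 - V_3)/75 = 0
  Node 3: (V_3 - V_2)/75 + (V_3 - 0)/82 = 0
Collecting terms (coefficients in siemens):
  0.0004259·V_1 - 0.0003704·V_2 = 0.0008333
  0.0137·V_2 - 0.0003704·V_1 - 0.01333·V_3 = 0
  0.02553·V_3 - 0.01333·V_2 = 0
Solving these 3 simultaneous equations (Gaussian elimination) gives:
  V_1 = 2.055 V, V_2 = 0.1129 V, V_3 = 0.05897 V
The requested potential is V_2 = 0.1129 V.

Final answer: V_2 = 0.1129 V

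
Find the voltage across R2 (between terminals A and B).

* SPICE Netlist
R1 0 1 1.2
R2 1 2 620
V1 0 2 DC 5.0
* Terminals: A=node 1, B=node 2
R1 and R2 are in series across V1 (node 0 → node 1 → node 2), and the output A–B is taken across R2, so this is a voltage divider.
Series current: I = V1/(R1 + R2) = 5/(1.2 + 620) = 5/621.2 = 0.008049 A
V_R2 = I × R2 = V1 × R2/(R1 + R2) = 5 × 620/621.2 = 4.99 V

Final answer: 4.99 V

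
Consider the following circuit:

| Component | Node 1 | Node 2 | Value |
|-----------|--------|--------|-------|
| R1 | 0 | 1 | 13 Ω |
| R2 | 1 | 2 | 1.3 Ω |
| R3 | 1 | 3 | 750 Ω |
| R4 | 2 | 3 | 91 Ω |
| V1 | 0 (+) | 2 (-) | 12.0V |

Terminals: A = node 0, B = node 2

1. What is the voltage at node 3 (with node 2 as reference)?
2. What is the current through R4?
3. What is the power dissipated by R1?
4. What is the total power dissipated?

Nodal analysis, taking node 2 as the 0 V reference.
Source V1 fixes V_0 = 12 V.
KCL at each unknown node (sum of currents leaving = 0; resistances in Ω):
  Node 1: (V_1 - 12)/13 + (V_1 - 0)/1.3 + (V_1 - V_3)/750 = 0
  Node 3: (V_3 - V_1)/750 + (V_3 - 0)/91 = 0
Collecting terms (coefficients in siemens):
  0.8475·V_1 - 0.001333·V_3 = 0.9231
  0.01232·V_3 - 0.001333·V_1 = 0
Determinant D = (0.8475)(0.01232) - (-0.001333)(-0.001333) = 0.01044
V_1 = [(0.9231)(0.01232) - (-0.001333)(0)]/D = 1.089 V
V_3 = [(0.8475)(0) - (0.9231)(-0.001333)]/D = 0.1179 V
Part 1:
  Read off the nodal solution: V_3 = 0.1179 V
Part 2:
  I_R4 = (V_2 - V_3)/R4 = (0 - 0.1179)/91 = -0.001295 A
  Magnitude: I_R4 = 0.001295 A
Part 3:
  I_R1 = (V_0 - V_1)/R1 = (12 - 1.089)/13 = 0.8393 A
  P_R1 = I_R1² × R1 = (0.8393)² × 13 = 9.157 W
Part 4:
  Power in each resistor, P = (ΔV)²/R:
    P_R1 = (12 - 1.089)²/13 = 9.157 W
    P_R2 = (1.089 - 0)²/1.3 = 0.9129 W
    P_R3 = (1.089 - 0.1179)²/750 = 0.001258 W
    P_R4 = (0 - 0.1179)²/91 = 0.0001527 W
  P_total = P_R1 + P_R2 + P_R3 + P_R4 = 10.07 W

Final answers:
1. V_3 = 0.1179 V
2. I_R4 = 0.001295 A
3. P_R1 = 9.157 W
4. P_total = 10.07 W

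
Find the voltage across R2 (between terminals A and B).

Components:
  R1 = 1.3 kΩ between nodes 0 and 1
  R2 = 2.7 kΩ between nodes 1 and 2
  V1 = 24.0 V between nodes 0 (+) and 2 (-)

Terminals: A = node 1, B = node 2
R1 and R2 are in series across V1 (node 0 → node 1 → node 2), and the output A–B is taken across R2, so this is a voltage divider.
Series current: I = V1/(R1 + R2) = 24/(1300 + 2700) = 24/4000 = 0.006 A
V_R2 = I × R2 = V1 × R2/(R1 + R2) = 24 × 2700/4000 = 16.2 V

Final answer: 16.2 V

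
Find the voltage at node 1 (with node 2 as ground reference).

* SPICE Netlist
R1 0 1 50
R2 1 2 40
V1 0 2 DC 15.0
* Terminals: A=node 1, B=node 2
Nodal analysis, taking node 2 as the 0 V reference.
Source V1 fixes V_0 = 15 V.
KCL at each unknown node (sum of currents leaving = 0; resistances in Ω):
  Node 1: (V_1 - 15)/50 + (V_1 - 0)/40 = 0
Collecting terms: 0.045 × V_1 = 0.3  =>  V_1 = 6.667 V
The requested potential is V_1 = 6.667 V.

Final answer: V_1 = 6.667 V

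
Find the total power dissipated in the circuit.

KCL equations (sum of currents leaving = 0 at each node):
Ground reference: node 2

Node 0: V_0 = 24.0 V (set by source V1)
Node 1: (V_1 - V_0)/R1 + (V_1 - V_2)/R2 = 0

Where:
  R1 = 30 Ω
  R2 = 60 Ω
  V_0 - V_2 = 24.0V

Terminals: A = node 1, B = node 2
Nodal analysis, taking node 2 as the 0 V reference.
Source V1 fixes V_0 = 24 V.
KCL at each unknown node (sum of currents leaving = 0; resistances in Ω):
  Node 1: (V_1 - 24)/30 + (V_1 - 0)/60 = 0
Collecting terms: 0.05 × V_1 = 0.8  =>  V_1 = 16 V
Power in each resistor, P = (ΔV)²/R:
  P_R1 = (24 - 16)²/30 = 2.133 W
  P_R2 = (16 - 0)²/60 = 4.267 W
P_total = P_R1 + P_R2 = 6.4 W

Final answer: 6.4 W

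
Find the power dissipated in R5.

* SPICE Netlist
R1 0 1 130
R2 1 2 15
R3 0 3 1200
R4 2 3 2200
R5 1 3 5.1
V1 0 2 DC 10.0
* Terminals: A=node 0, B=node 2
Nodal analysis, taking node 2 as the 0 V reference.
Source V1 fixes V_0 = 10 V.
KCL at each unknown node (sum of currents leaving = 0; resistances in Ω):
  Node 1: (V_1 - 10)/130 + (V_1 - 0)/15 + (V_1 - V_3)/5.1 = 0
  Node 3: (V_3 - 10)/1200 + (V_3 - 0)/2200 + (V_3 - V_1)/5.1 = 0
Collecting terms (coefficients in siemens):
  0.2704·V_1 - 0.1961·V_3 = 0.07692
  0.1974·V_3 - 0.1961·V_1 = 0.008333
Determinant D = (0.2704)(0.1974) - (-0.1961)(-0.1961) = 0.01493
V_1 = [(0.07692)(0.1974) - (-0.1961)(0.008333)]/D = 1.126 V
V_3 = [(0.2704)(0.008333) - (0.07692)(-0.1961)]/D = 1.161 V
I_R5 = (V_1 - V_3)/R5 = (1.126 - 1.161)/5.1 = -0.006838 A
P_R5 = I_R5² × R5 = (-0.006838)² × 5.1 = 0.0002384 W

Final answer: 0.0002384 W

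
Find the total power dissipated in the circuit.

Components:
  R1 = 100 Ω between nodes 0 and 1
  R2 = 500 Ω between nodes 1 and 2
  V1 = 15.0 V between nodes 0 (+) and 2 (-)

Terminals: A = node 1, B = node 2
Nodal analysis, taking node 2 as the 0 V reference.
Source V1 fixes V_0 = 15 V.
KCL at each unknown node (sum of currents leaving = 0; resistances in Ω):
  Node 1: (V_1 - 15)/100 + (V_1 - 0)/500 = 0
Collecting terms: 0.012 × V_1 = 0.15  =>  V_1 = 12.5 V
Power in each resistor, P = (ΔV)²/R:
  P_R1 = (15 - 12.5)²/100 = 0.0625 W
  P_R2 = (12.5 - 0)²/500 = 0.3125 W
P_total = P_R1 + P_R2 = 0.375 W

Final answer: 0.375 W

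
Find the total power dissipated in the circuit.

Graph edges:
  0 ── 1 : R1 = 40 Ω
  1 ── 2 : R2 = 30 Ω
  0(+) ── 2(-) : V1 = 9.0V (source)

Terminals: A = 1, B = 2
Nodal analysis, taking node 2 as the 0 V reference.
Source V1 fixes V_0 = 9 V.
KCL at each unknown node (sum of currents leaving = 0; resistances in Ω):
  Node 1: (V_1 - 9)/40 + (V_1 - 0)/30 = 0
Collecting terms: 0.05833 × V_1 = 0.225  =>  V_1 = 3.857 V
Power in each resistor, P = (ΔV)²/R:
  P_R1 = (9 - 3.857)²/40 = 0.6612 W
  P_R2 = (3.857 - 0)²/30 = 0.4959 W
P_total = P_R1 + P_R2 = 1.157 W

Final answer: 1.157 W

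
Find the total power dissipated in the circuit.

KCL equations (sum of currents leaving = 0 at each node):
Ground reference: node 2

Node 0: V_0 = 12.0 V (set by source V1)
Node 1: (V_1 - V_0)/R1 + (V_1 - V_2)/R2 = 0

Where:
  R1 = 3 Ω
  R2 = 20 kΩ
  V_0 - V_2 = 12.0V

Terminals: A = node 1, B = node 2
Nodal analysis, taking node 2 as the 0 V reference.
Source V1 fixes V_0 = 12 V.
KCL at each unknown node (sum of currents leaving = 0; resistances in Ω):
  Node 1: (V_1 - 12)/3 + (V_1 - 0)/20000 = 0
Collecting terms: 0.3334 × V_1 = 4  =>  V_1 = 12 V
Power in each resistor, P = (ΔV)²/R:
  P_R1 = (12 - 12)²/3 = 0.00000108 W
  P_R2 = (12 - 0)²/20000 = 0.007198 W
P_total = P_R1 + P_R2 = 0.007199 W

Final answer: 0.007199 W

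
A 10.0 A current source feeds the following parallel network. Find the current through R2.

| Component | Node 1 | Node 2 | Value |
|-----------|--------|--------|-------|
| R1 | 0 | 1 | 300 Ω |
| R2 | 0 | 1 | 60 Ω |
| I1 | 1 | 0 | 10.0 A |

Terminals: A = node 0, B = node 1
All resistors sit directly between nodes 0 and 1, so they are in parallel and share one voltage V; the full source current 10 A splits among them.
1/R_par = 1/300 + 1/60 = 0.02 S  =>  R_par = 50 Ω
V = I × R_par = 10 × 50 = 500 V
I_R2 = V/R2 = 500/60 = 8.333 A

Final answer: 8.333 A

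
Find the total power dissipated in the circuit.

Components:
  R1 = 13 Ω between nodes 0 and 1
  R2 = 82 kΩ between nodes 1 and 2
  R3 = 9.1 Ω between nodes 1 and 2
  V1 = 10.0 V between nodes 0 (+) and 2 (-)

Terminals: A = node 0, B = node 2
Nodal analysis, taking node 2 as the 0 V reference.
Source V1 fixes V_0 = 10 V.
KCL at each unknown node (sum of currents leaving = 0; resistances in Ω):
  Node 1: (V_1 - 10)/13 + (V_1 - 0)/82000 + (V_1 - 0)/9.1 = 0
Collecting terms: 0.1868 × V_1 = 0.7692  =>  V_1 = 4.117 V
Power in each resistor, P = (ΔV)²/R:
  P_R1 = (10 - 4.117)²/13 = 2.662 W
  P_R2 = (4.117 - 0)²/82000 = 0.0002067 W
  P_R3 = (4.117 - 0)²/9.1 = 1.863 W
P_total = P_R1 + P_R2 + P_R3 = 4.525 W

Final answer: 4.525 W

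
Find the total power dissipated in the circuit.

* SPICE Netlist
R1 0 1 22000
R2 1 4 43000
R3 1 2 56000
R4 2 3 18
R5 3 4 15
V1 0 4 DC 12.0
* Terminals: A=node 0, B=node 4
Nodal analysis, taking node 4 as the 0 V reference.
Source V1 fixes V_0 = 12 V.
KCL at each unknown node (sum of currents leaving = 0; resistances in Ω):
  Node 1: (V_1 - 12)/22000 + (V_1 - 0)/43000 + (V_1 - V_2)/56000 = 0
  Node 2: (V_2 - V_1)/56000 + (V_2 - V_3)/18 = 0
  Node 3: (V_3 - V_2)/18 + (V_3 - 0)/15 = 0
Collecting terms (coefficients in siemens):
  0.00008657·V_1 - 0.00001786·V_2 = 0.0005455
  0.05557·V_2 - 0.00001786·V_1 - 0.05556·V_3 = 0
  0.1222·V_3 - 0.05556·V_2 = 0
Solving these 3 simultaneous equations (Gaussian elimination) gives:
  V_1 = 6.302 V, V_2 = 0.003711 V, V_3 = 0.001687 V
Power in each resistor, P = (ΔV)²/R:
  P_R1 = (12 - 6.302)²/22000 = 0.001476 W
  P_R2 = (6.302 - 0)²/43000 = 0.0009235 W
  P_R3 = (6.302 - 0.003711)²/56000 = 0.0007083 W
  P_R4 = (0.003711 - 0.001687)²/18 = 0.0000002277 W
  P_R5 = (0.001687 - 0)²/15 = 0.0000001897 W
P_total = P_R1 + P_R2 + P_R3 + P_R4 + P_R5 = 0.003108 W

Final answer: 0.003108 W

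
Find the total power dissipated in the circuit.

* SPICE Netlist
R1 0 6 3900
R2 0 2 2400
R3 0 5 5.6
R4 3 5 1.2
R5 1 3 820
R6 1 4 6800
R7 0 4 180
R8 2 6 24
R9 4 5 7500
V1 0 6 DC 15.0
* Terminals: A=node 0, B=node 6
Nodal analysis, taking node 6 as the 0 V reference.
Source V1 fixes V_0 = 15 V.
KCL at each unknown node (sum of currents leaving = 0; resistances in Ω):
  Node 1: (V_1 - V_3)/820 + (V_1 - V_4)/6800 = 0
  Node 2: (V_2 - 15)/2400 + (V_2 - 0)/24 = 0
  Node 3: (V_3 - V_5)/1.2 + (V_3 - V_1)/820 = 0
  Node 4: (V_4 - V_1)/6800 + (V_4 - 15)/180 + (V_4 - V_5)/7500 = 0
  Node 5: (V_5 - 15)/5.6 + (V_5 - V_3)/1.2 + (V_5 - V_4)/7500 = 0
Collecting terms (coefficients in siemens):
  0.001367·V_1 - 0.00122·V_3 - 0.0001471·V_4 = 0
  0.04208·V_2 = 0.00625
  0.8346·V_3 - 0.00122·V_1 - 0.8333·V_5 = 0
  0.005836·V_4 - 0.0001471·V_1 - 0.0001333·V_5 = 0.08333
  1.012·V_5 - 0.8333·V_3 - 0.0001333·V_4 = 2.679
Solving these 5 simultaneous equations (Gaussian elimination) gives:
  V_1 = 15 V, V_2 = 0.1485 V, V_3 = 15 V, V_4 = 15 V
  V_5 = 15 V
Power in each resistor, P = (ΔV)²/R:
  P_R1 = (15 - 0)²/3900 = 0.05769 W
  P_R2 = (15 - 0.1485)²/2400 = 0.0919 W
  P_R3 = (15 - 15)²/5.6 = 0 W
  P_R4 = (15 - 15)²/1.2 = 0 W
  P_R5 = (15 - 15)²/820 = 0 W
  P_R6 = (15 - 15)²/6800 = 0 W
  P_R7 = (15 - 15)²/180 = 0 W
  P_R8 = (0.1485 - 0)²/24 = 0.000919 W
  P_R9 = (15 - 15)²/7500 = 0 W
P_total = P_R1 + P_R2 + P_R3 + P_R4 + P_R5 + P_R6 + P_R7 + P_R8 + P_R9 = 0.1505 W

Final answer: 0.1505 W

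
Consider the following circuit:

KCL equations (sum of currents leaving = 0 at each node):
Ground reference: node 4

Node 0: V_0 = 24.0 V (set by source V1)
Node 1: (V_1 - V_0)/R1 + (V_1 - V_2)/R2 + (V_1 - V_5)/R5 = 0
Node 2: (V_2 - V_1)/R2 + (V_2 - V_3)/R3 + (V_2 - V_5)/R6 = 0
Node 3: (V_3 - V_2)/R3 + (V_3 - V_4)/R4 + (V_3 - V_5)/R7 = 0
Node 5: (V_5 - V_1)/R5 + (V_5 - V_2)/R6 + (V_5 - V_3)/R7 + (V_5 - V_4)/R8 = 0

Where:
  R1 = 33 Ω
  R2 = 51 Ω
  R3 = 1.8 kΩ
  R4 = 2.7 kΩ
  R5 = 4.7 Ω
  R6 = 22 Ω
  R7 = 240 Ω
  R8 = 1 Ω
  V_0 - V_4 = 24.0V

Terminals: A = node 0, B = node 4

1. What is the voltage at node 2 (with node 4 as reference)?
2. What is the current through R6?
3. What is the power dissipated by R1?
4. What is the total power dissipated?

Nodal analysis, taking node 4 as the 0 V reference.
Source V1 fixes V_0 = 24 V.
KCL at each unknown node (sum of currents leaving = 0; resistances in Ω):
  Node 1: (V_1 - 24)/33 + (V_1 - V_2)/51 + (V_1 - V_5)/4.7 = 0
  Node 2: (V_2 - V_1)/51 + (V_2 - V_3)/1800 + (V_2 - V_5)/22 = 0
  Node 3: (V_3 - V_2)/1800 + (V_3 - 0)/2700 + (V_3 - V_5)/240 = 0
  Node 5: (V_5 - V_1)/4.7 + (V_5 - V_2)/22 + (V_5 - V_3)/240 + (V_5 - 0)/1 = 0
Collecting terms (coefficients in siemens):
  0.2627·V_1 - 0.01961·V_2 - 0.2128·V_5 = 0.7273
  0.06562·V_2 - 0.01961·V_1 - 0.0005556·V_3 - 0.04545·V_5 = 0
  0.005093·V_3 - 0.0005556·V_2 - 0.004167·V_5 = 0
  1.262·V_5 - 0.2128·V_1 - 0.04545·V_2 - 0.004167·V_3 = 0
Solving these 4 simultaneous equations (Gaussian elimination) gives:
  V_1 = 3.383 V, V_2 = 1.449 V, V_3 = 0.6691 V, V_5 = 0.6245 V
Part 1:
  Read off the nodal solution: V_2 = 1.449 V
Part 2:
  I_R6 = (V_2 - V_5)/R6 = (1.449 - 0.6245)/22 = 0.03748 A
  Magnitude: I_R6 = 0.03748 A
Part 3:
  I_R1 = (V_0 - V_1)/R1 = (24 - 3.383)/33 = 0.6248 A
  P_R1 = I_R1² × R1 = (0.6248)² × 33 = 12.88 W
Part 4:
  Power in each resistor, P = (ΔV)²/R:
    P_R1 = (24 - 3.383)²/33 = 12.88 W
    P_R2 = (3.383 - 1.449)²/51 = 0.07331 W
    P_R3 = (1.449 - 0.6691)²/1800 = 0.000338 W
    P_R4 = (0.6691 - 0)²/2700 = 0.0001658 W
    P_R5 = (3.383 - 0.6245)²/4.7 = 1.619 W
    P_R6 = (1.449 - 0.6245)²/22 = 0.03091 W
    P_R7 = (0.6691 - 0.6245)²/240 = 0.000008264 W
    P_R8 = (0 - 0.6245)²/1 = 0.39 W
  P_total = P_R1 + P_R2 + P_R3 + P_R4 + P_R5 + P_R6 + P_R7 + P_R8 = 14.99 W

Final answers:
1. V_2 = 1.449 V
2. I_R6 = 0.03748 A
3. P_R1 = 12.88 W
4. P_total = 14.99 W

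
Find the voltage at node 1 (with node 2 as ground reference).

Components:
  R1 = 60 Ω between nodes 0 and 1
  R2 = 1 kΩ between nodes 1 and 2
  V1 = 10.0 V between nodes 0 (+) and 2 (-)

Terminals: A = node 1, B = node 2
Nodal analysis, taking node 2 as the 0 V reference.
Source V1 fixes V_0 = 10 V.
KCL at each unknown node (sum of currents leaving = 0; resistances in Ω):
  Node 1: (V_1 - 10)/60 + (V_1 - 0)/1000 = 0
Collecting terms: 0.01767 × V_1 = 0.1667  =>  V_1 = 9.434 V
The requested potential is V_1 = 9.434 V.

Final answer: V_1 = 9.434 V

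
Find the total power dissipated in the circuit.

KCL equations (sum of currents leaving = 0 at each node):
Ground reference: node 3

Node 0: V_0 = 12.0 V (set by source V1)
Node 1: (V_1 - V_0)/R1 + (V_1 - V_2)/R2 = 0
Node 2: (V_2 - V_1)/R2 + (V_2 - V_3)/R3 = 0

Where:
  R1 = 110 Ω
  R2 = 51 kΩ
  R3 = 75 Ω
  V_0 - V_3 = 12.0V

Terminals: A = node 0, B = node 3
Nodal analysis, taking node 3 as the 0 V reference.
Source V1 fixes V_0 = 12 V.
KCL at each unknown node (sum of currents leaving = 0; resistances in Ω):
  Node 1: (V_1 - 12)/110 + (V_1 - V_2)/51000 = 0
  Node 2: (V_2 - V_1)/51000 + (V_2 - 0)/75 = 0
Collecting terms (coefficients in siemens):
  0.009111·V_1 - 0.00001961·V_2 = 0.1091
  0.01335·V_2 - 0.00001961·V_1 = 0
Determinant D = (0.009111)(0.01335) - (-0.00001961)(-0.00001961) = 0.0001217
V_1 = [(0.1091)(0.01335) - (-0.00001961)(0)]/D = 11.97 V
V_2 = [(0.009111)(0) - (0.1091)(-0.00001961)]/D = 0.01758 V
Power in each resistor, P = (ΔV)²/R:
  P_R1 = (12 - 11.97)²/110 = 0.000006046 W
  P_R2 = (11.97 - 0.01758)²/51000 = 0.002803 W
  P_R3 = (0.01758 - 0)²/75 = 0.000004122 W
P_total = P_R1 + P_R2 + P_R3 = 0.002813 W

Final answer: 0.002813 W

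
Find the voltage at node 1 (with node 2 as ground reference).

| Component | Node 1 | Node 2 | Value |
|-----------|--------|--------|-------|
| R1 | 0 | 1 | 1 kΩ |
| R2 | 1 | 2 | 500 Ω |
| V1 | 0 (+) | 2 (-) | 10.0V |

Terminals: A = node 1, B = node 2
Nodal analysis, taking node 2 as the 0 V reference.
Source V1 fixes V_0 = 10 V.
KCL at each unknown node (sum of currents leaving = 0; resistances in Ω):
  Node 1: (V_1 - 10)/1000 + (V_1 - 0)/500 = 0
Collecting terms: 0.003 × V_1 = 0.01  =>  V_1 = 3.333 V
The requested potential is V_1 = 3.333 V.

Final answer: V_1 = 3.333 V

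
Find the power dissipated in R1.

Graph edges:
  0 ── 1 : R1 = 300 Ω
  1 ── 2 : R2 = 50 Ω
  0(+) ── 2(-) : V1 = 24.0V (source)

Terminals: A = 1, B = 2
Nodal analysis, taking node 2 as the 0 V reference.
Source V1 fixes V_0 = 24 V.
KCL at each unknown node (sum of currents leaving = 0; resistances in Ω):
  Node 1: (V_1 - 24)/300 + (V_1 - 0)/50 = 0
Collecting terms: 0.02333 × V_1 = 0.08  =>  V_1 = 3.429 V
I_R1 = (V_0 - V_1)/R1 = (24 - 3.429)/300 = 0.06857 A
P_R1 = I_R1² × R1 = (0.06857)² × 300 = 1.411 W

Final answer: 1.411 W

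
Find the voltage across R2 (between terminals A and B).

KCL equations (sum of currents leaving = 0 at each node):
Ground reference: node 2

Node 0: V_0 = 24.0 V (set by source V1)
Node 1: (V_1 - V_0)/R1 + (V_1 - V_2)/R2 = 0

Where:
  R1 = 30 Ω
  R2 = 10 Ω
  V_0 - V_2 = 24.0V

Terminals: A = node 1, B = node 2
R1 and R2 are in series across V1 (node 0 → node 1 → node 2), and the output A–B is taken across R2, so this is a voltage divider.
Series current: I = V1/(R1 + R2) = 24/(30 + 10) = 24/40 = 0.6 A
V_R2 = I × R2 = V1 × R2/(R1 + R2) = 24 × 10/40 = 6 V

Final answer: 6 V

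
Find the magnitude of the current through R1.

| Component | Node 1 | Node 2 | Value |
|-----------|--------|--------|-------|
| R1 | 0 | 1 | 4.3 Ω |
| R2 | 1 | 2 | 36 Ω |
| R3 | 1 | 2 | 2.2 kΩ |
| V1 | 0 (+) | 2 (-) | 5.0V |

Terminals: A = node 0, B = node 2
Nodal analysis, taking node 2 as the 0 V reference.
Source V1 fixes V_0 = 5 V.
KCL at each unknown node (sum of currents leaving = 0; resistances in Ω):
  Node 1: (V_1 - 5)/4.3 + (V_1 - 0)/36 + (V_1 - 0)/2200 = 0
Collecting terms: 0.2608 × V_1 = 1.163  =>  V_1 = 4.459 V
I_R1 = (V_0 - V_1)/R1 = (5 - 4.459)/4.3 = 0.1259 A
|I_R1| = 0.1259 A

Final answer: |I_R1| = 0.1259 A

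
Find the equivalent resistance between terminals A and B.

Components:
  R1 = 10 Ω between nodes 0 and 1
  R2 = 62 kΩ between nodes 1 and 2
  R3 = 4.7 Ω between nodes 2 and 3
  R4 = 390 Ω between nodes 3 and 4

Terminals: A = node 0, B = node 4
Reduce the network between node 0 (A) and node 4 (B) by series/parallel combination:
  Rs1 = R1 + R2 (series, joined only at node 1) = 10 + 62000 = 62010 Ω
  Rs2 = R3 + Rs1 (series, joined only at node 2) = 4.7 + 62010 = 62010 Ω
  Rs3 = R4 + Rs2 (series, joined only at node 3) = 390 + 62010 = 62400 Ω
R_eq = 62.4 kΩ

Final answer: 62.4 kΩ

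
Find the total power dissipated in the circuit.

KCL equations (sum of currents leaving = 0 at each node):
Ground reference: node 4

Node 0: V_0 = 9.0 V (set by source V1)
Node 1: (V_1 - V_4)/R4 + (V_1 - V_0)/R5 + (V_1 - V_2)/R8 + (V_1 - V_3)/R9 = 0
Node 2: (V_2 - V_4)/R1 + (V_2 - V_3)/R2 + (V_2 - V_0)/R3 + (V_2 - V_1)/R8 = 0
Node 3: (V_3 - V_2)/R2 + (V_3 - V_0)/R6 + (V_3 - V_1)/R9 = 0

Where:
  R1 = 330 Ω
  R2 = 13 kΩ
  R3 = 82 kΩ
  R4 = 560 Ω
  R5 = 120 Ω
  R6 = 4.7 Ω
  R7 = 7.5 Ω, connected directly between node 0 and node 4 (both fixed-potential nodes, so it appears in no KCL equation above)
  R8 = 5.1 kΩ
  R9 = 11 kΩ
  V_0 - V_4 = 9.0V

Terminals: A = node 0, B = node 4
Nodal analysis, taking node 4 as the 0 V reference.
Source V1 fixes V_0 = 9 V.
KCL at each unknown node (sum of currents leaving = 0; resistances in Ω):
  Node 1: (V_1 - 0)/560 + (V_1 - 9)/120 + (V_1 - V_2)/5100 + (V_1 - V_3)/11000 = 0
  Node 2: (V_2 - 0)/330 + (V_2 - V_3)/13000 + (V_2 - 9)/82000 + (V_2 - V_1)/5100 = 0
  Node 3: (V_3 - V_2)/13000 + (V_3 - 9)/4.7 + (V_3 - V_1)/11000 = 0
Collecting terms (coefficients in siemens):
  0.01041·V_1 - 0.0001961·V_2 - 0.00009091·V_3 = 0.075
  0.003315·V_2 - 0.0001961·V_1 - 0.00007692·V_3 = 0.0001098
  0.2129·V_3 - 0.00009091·V_1 - 0.00007692·V_2 = 1.915
Solving these 3 simultaneous equations (Gaussian elimination) gives:
  V_1 = 7.299 V, V_2 = 0.6735 V, V_3 = 8.996 V
Power in each resistor, P = (ΔV)²/R:
  P_R1 = (0.6735 - 0)²/330 = 0.001374 W
  P_R2 = (0.6735 - 8.996)²/13000 = 0.005328 W
  P_R3 = (9 - 0.6735)²/82000 = 0.0008455 W
  P_R4 = (7.299 - 0)²/560 = 0.09513 W
  P_R5 = (9 - 7.299)²/120 = 0.02412 W
  P_R6 = (9 - 8.996)²/4.7 = 0.000002967 W
  P_R7 = (9 - 0)²/7.5 = 10.8 W
  P_R8 = (7.299 - 0.6735)²/5100 = 0.008606 W
  P_R9 = (7.299 - 8.996)²/11000 = 0.000262 W
P_total = P_R1 + P_R2 + P_R3 + P_R4 + P_R5 + P_R6 + P_R7 + P_R8 + P_R9 = 10.94 W

Final answer: 10.94 W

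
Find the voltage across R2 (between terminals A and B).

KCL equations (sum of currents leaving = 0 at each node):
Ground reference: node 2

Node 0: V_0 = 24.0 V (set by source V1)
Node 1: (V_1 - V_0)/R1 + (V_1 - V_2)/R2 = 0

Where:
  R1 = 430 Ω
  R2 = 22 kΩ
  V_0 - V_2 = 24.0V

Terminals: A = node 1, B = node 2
R1 and R2 are in series across V1 (node 0 → node 1 → node 2), and the output A–B is taken across R2, so this is a voltage divider.
Series current: I = V1/(R1 + R2) = 24/(430 + 22000) = 24/22430 = 0.00107 A
V_R2 = I × R2 = V1 × R2/(R1 + R2) = 24 × 22000/22430 = 23.54 V

Final answer: 23.54 V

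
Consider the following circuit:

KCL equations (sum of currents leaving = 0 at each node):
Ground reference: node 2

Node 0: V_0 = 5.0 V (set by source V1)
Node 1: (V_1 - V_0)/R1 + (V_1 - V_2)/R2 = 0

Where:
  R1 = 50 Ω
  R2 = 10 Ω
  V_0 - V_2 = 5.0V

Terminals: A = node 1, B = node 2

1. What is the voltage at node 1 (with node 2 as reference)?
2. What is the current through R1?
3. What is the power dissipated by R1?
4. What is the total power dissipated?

Nodal analysis, taking node 2 as the 0 V reference.
Source V1 fixes V_0 = 5 V.
KCL at each unknown node (sum of currents leaving = 0; resistances in Ω):
  Node 1: (V_1 - 5)/50 + (V_1 - 0)/10 = 0
Collecting terms: 0.12 × V_1 = 0.1  =>  V_1 = 0.8333 V
Part 1:
  Read off the nodal solution: V_1 = 0.8333 V
Part 2:
  I_R1 = (V_0 - V_1)/R1 = (5 - 0.8333)/50 = 0.08333 A
  Magnitude: I_R1 = 0.08333 A
Part 3:
  I_R1 = (V_0 - V_1)/R1 = (5 - 0.8333)/50 = 0.08333 A
  P_R1 = I_R1² × R1 = (0.08333)² × 50 = 0.3472 W
Part 4:
  Power in each resistor, P = (ΔV)²/R:
    P_R1 = (5 - 0.8333)²/50 = 0.3472 W
    P_R2 = (0.8333 - 0)²/10 = 0.06944 W
  P_total = P_R1 + P_R2 = 0.4167 W

Final answers:
1. V_1 = 0.8333 V
2. I_R1 = 0.08333 A
3. P_R1 = 0.3472 W
4. P_total = 0.4167 W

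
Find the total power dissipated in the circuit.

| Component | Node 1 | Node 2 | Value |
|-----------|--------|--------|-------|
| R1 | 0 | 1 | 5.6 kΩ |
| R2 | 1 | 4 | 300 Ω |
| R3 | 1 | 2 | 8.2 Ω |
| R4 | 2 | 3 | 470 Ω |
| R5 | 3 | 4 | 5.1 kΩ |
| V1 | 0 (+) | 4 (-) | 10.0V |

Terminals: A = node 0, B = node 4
Nodal analysis, taking node 4 as the 0 V reference.
Source V1 fixes V_0 = 10 V.
KCL at each unknown node (sum of currents leaving = 0; resistances in Ω):
  Node 1: (V_1 - 10)/5600 + (V_1 - 0)/300 + (V_1 - V_2)/8.2 = 0
  Node 2: (V_2 - V_1)/8.2 + (V_2 - V_3)/470 = 0
  Node 3: (V_3 - V_2)/470 + (V_3 - 0)/5100 = 0
Collecting terms (coefficients in siemens):
  0.1255·V_1 - 0.122·V_2 = 0.001786
  0.1241·V_2 - 0.122·V_1 - 0.002128·V_3 = 0
  0.002324·V_3 - 0.002128·V_2 = 0
Solving these 3 simultaneous equations (Gaussian elimination) gives:
  V_1 = 0.4838 V, V_2 = 0.4831 V, V_3 = 0.4423 V
Power in each resistor, P = (ΔV)²/R:
  P_R1 = (10 - 0.4838)²/5600 = 0.01617 W
  P_R2 = (0.4838 - 0)²/300 = 0.0007801 W
  P_R3 = (0.4838 - 0.4831)²/8.2 = 0.00000006168 W
  P_R4 = (0.4831 - 0.4423)²/470 = 0.000003535 W
  P_R5 = (0.4423 - 0)²/5100 = 0.00003836 W
P_total = P_R1 + P_R2 + P_R3 + P_R4 + P_R5 = 0.01699 W

Final answer: 0.01699 W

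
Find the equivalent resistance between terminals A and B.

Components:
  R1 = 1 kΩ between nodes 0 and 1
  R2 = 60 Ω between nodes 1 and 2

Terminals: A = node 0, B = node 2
Reduce the network between node 0 (A) and node 2 (B) by series/parallel combination:
  Rs1 = R1 + R2 (series, joined only at node 1) = 1000 + 60 = 1060 Ω
R_eq = 1.06 kΩ

Final answer: 1.06 kΩ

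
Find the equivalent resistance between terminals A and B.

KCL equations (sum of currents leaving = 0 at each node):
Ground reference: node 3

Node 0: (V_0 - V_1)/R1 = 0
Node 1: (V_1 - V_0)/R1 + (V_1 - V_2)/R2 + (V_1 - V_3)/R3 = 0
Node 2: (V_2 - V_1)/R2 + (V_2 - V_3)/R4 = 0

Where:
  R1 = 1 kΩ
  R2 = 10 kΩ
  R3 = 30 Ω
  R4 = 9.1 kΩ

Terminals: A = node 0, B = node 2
Reduce the network between node 0 (A) and node 2 (B) by series/parallel combination:
  Rs1 = R3 + R4 (series, joined only at node 3) = 30 + 9100 = 9130 Ω
  Rp1 = R2 ‖ Rs1 (parallel, both between nodes 1 and 2) = 1/(1/10000 + 1/9130) = 4773 Ω
  Rs2 = R1 + Rp1 (series, joined only at node 1) = 1000 + 4773 = 5773 Ω
R_eq = 5.773 kΩ

Final answer: 5.773 kΩ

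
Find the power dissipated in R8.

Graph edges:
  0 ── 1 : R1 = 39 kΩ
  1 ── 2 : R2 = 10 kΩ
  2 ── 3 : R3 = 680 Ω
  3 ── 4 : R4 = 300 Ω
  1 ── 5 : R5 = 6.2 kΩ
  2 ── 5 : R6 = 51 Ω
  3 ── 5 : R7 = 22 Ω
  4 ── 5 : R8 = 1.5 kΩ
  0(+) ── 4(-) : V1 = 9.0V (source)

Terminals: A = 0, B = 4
Nodal analysis, taking node 4 as the 0 V reference.
Source V1 fixes V_0 = 9 V.
KCL at each unknown node (sum of currents leaving = 0; resistances in Ω):
  Node 1: (V_1 - 9)/39000 + (V_1 - V_2)/10000 + (V_1 - V_5)/6200 = 0
  Node 2: (V_2 - V_1)/10000 + (V_2 - V_3)/680 + (V_2 - V_5)/51 = 0
  Node 3: (V_3 - V_2)/680 + (V_3 - 0)/300 + (V_3 - V_5)/22 = 0
  Node 5: (V_5 - V_1)/6200 + (V_5 - V_2)/51 + (V_5 - V_3)/22 + (V_5 - 0)/1500 = 0
Collecting terms (coefficients in siemens):
  0.0002869·V_1 - 0.0001·V_2 - 0.0001613·V_5 = 0.0002308
  0.02118·V_2 - 0.0001·V_1 - 0.001471·V_3 - 0.01961·V_5 = 0
  0.05026·V_3 - 0.001471·V_2 - 0.04545·V_5 = 0
  0.06589·V_5 - 0.0001613·V_1 - 0.01961·V_2 - 0.04545·V_3 = 0
Solving these 4 simultaneous equations (Gaussian elimination) gives:
  V_1 = 0.8557 V, V_2 = 0.0587 V, V_3 = 0.05161 V, V_5 = 0.05517 V
I_R8 = (V_4 - V_5)/R8 = (0 - 0.05517)/1500 = -0.00003678 A
P_R8 = I_R8² × R8 = (-0.00003678)² × 1500 = 0.000002029 W

Final answer: 2.029e-06 W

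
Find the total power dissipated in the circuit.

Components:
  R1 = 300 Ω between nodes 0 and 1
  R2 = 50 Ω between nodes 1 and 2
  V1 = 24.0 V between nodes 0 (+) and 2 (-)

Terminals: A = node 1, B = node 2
Nodal analysis, taking node 2 as the 0 V reference.
Source V1 fixes V_0 = 24 V.
KCL at each unknown node (sum of currents leaving = 0; resistances in Ω):
  Node 1: (V_1 - 24)/300 + (V_1 - 0)/50 = 0
Collecting terms: 0.02333 × V_1 = 0.08  =>  V_1 = 3.429 V
Power in each resistor, P = (ΔV)²/R:
  P_R1 = (24 - 3.429)²/300 = 1.411 W
  P_R2 = (3.429 - 0)²/50 = 0.2351 W
P_total = P_R1 + P_R2 = 1.646 W

Final answer: 1.646 W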